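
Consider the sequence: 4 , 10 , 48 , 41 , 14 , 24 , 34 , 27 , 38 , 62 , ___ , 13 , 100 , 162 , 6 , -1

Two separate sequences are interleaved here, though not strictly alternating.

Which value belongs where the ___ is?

Positions follow the repeating pattern AABB; grouping by letter gives 2 tracks.
Track A: 4, 10, 14, 24, 38, 62, 100, 162. Each term equals the sum of the previous two.
Track B: 48, 41, 34, 27, ?, 13, 6, -1. Arithmetic, step −7.
Track B's pattern makes the blank 20.

20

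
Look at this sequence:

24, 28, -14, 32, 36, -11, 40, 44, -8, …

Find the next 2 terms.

Positions follow the repeating pattern AAB; grouping by letter gives 2 tracks.
Track A = 24, 28, 32, 36, 40, 44: adding 4 each time.
Track B = -14, -11, -8: adding 3 each time.
Position 10 → track A, term 7 = 48.
Position 11 falls in track A as its term 8, giving 52.

48, 52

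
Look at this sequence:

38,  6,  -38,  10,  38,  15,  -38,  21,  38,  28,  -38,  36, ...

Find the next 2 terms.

Taking every 2nd term gives 2 separate tracks.
Track A is 38, -38, 38, -38, 38, -38, which is the oscillation 38·(−1)^(n+1).
Track B is 6, 10, 15, 21, 28, 36, which is the triangular numbers T_3, T_4, ….
The 13th slot belongs to track A; its 7th term is 38.
Term 14 comes from track B (its 7th entry): 45.

38, 45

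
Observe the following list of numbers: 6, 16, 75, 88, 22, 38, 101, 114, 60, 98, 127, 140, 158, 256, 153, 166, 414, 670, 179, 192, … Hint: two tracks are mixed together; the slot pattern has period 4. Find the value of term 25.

2838

Positions follow the repeating pattern AABB; grouping by letter gives 2 tracks.
Subsequence A: 6, 16, 22, 38, 60, 98, 158, 256, 414, 670 (Fibonacci-style (each term is the sum of the two before it)).
Subsequence B: 75, 88, 101, 114, 127, 140, 153, 166, 179, 192 (linear: a_n = 62 + 13·n).
Position 25 → subsequence A, term 13 = 2838.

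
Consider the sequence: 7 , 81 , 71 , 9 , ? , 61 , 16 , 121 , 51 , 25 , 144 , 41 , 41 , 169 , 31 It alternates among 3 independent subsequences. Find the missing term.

Taking every 3rd term gives 3 separate tracks.
Track A: 7, 9, 16, 25, 41. Each term equals the sum of the previous two.
Track B: 81, ?, 121, 144, 169. Perfect squares starting at 9².
Track C: 71, 61, 51, 41, 31. Subtracting 10 each time.
Track B's pattern makes the blank 100.

100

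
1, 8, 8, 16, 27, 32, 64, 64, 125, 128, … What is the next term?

Split by position mod 2 into 2 tracks.
Track A is 1, 8, 27, 64, 125, which is consecutive cubes n³ from n = 1.
Track B is 8, 16, 32, 64, 128, which is powers 2^3, 2^4, 2^5, ….
Position 11 falls in track A as its term 6, giving 216.

216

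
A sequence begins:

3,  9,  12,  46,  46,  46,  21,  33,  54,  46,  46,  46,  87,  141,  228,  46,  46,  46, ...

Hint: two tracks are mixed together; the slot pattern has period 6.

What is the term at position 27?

Positions follow the repeating pattern AAABBB; grouping by letter gives 2 tracks.
Subsequence A = 3, 9, 12, 21, 33, 54, 87, 141, 228: a Fibonacci-like recurrence a_n = a_{n-1} + a_{n-2}.
Subsequence B = 46, 46, 46, 46, 46, 46, 46, 46, 46: the constant sequence 46.
Term 27 comes from subsequence A (its 15th entry): 4092.

4092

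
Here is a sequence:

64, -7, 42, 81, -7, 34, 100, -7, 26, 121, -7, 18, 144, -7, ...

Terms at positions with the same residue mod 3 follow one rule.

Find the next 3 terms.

Taking every 3rd term gives 3 separate tracks.
Track A: 64, 81, 100, 121, 144. Consecutive squares n² from n = 8.
Track B: -7, -7, -7, -7, -7. Constant -7.
Track C: 42, 34, 26, 18. Subtracting 8 each time.
Position 15 falls in track C as its term 5, giving 10.
The 16th slot belongs to track A; its 6th term is 169.
Position 17 → track B, term 6 = -7.

10, 169, -7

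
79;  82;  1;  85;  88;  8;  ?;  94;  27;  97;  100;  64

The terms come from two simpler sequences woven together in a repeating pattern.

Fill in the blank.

The slot pattern repeats as AAB (period 3), so there are 2 interleaved tracks.
Track A: 79, 82, 85, 88, ?, 94, 97, 100 — linear: a_n = 76 + 3·n.
Track B: 1, 8, 27, 64 — perfect cubes starting at 1³.
Track A's pattern makes the blank 91.

91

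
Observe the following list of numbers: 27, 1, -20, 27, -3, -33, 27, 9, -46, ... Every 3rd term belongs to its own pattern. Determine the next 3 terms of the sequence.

27, -27, -59

Read the sequence 3 terms at a time; column i is its own pattern.
Track A: 27, 27, 27 — always 27.
Track B: 1, -3, 9 — geometric, ×-3 each step.
Track C: -20, -33, -46 — arithmetic, step −13.
Term 10 comes from track A (its 4th entry): 27.
Term 11 comes from track B (its 4th entry): -27.
The 12th slot belongs to track C; its 4th term is -59.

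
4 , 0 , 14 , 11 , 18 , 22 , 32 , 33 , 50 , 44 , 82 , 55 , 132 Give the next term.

Odd-indexed and even-indexed terms follow separate rules.
Subsequence A is 4, 14, 18, 32, 50, 82, 132, which is each term equals the sum of the previous two.
Subsequence B is 0, 11, 22, 33, 44, 55, which is arithmetic, step +11.
Position 14 → subsequence B, term 7 = 66.

66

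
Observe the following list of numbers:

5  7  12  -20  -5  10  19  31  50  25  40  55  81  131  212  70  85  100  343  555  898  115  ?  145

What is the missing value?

130

The slot pattern repeats as AAABBB (period 6), so there are 2 interleaved tracks.
Stream A = 5, 7, 12, 19, 31, 50, 81, 131, 212, 343, 555, 898: each term equals the sum of the previous two.
Stream B = -20, -5, 10, 25, 40, 55, 70, 85, 100, 115, ?, 145: linear: a_n = -35 + 15·n.
Filling stream B at index 11 by its rule yields 130.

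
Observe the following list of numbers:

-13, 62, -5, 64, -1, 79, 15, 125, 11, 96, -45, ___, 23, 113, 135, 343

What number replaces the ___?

Taking every 4th term gives 4 separate tracks.
Subsequence A: -13, -1, 11, 23 — arithmetic with common difference +12.
Subsequence B: 62, 79, 96, 113 — linear: a_n = 45 + 17·n.
Subsequence C: -5, 15, -45, 135 — geometric, ×-3 each step.
Subsequence D: 64, 125, ?, 343 — perfect cubes starting at 4³.
Subsequence D's pattern makes the blank 216.

216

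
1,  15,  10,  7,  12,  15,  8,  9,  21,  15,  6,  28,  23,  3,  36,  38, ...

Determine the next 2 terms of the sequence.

0, 45

Read the sequence 3 terms at a time; column i is its own pattern.
Track A is 1, 7, 8, 15, 23, 38, which is a Fibonacci-like recurrence a_n = a_{n-1} + a_{n-2}.
Track B is 15, 12, 9, 6, 3, which is arithmetic with common difference −3.
Track C is 10, 15, 21, 28, 36, which is the triangular numbers T_4, T_5, ….
The 17th slot belongs to track B; its 6th term is 0.
Term 18 comes from track C (its 6th entry): 45.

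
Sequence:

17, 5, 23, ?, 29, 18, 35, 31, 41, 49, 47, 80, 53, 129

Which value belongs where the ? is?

Odd-indexed and even-indexed terms follow separate rules.
Stream A: 17, 23, 29, 35, 41, 47, 53. Adding 6 each time.
Stream B: 5, ?, 18, 31, 49, 80, 129. Fibonacci-style (each term is the sum of the two before it).
The gap is stream B's term 2; the rule gives 13.

13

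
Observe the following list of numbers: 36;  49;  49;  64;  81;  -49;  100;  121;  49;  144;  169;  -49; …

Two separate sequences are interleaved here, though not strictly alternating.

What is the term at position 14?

The slot pattern repeats as AAB (period 3), so there are 2 interleaved tracks.
Subsequence A: 36, 49, 64, 81, 100, 121, 144, 169 (the squares 6², 7², 8², …).
Subsequence B: 49, -49, 49, -49 (oscillating between 49 and -49).
The 14th slot belongs to subsequence A; its 10th term is 225.

225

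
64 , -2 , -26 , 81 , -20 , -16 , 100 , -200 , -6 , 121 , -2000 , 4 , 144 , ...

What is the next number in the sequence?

-20000

Split by position mod 3 into 3 tracks.
Track A: 64, 81, 100, 121, 144. Consecutive squares n² from n = 8.
Track B: -2, -20, -200, -2000. Geometric, ×10 each step.
Track C: -26, -16, -6, 4. Adding 10 each time.
Term 14 comes from track B (its 5th entry): -20000.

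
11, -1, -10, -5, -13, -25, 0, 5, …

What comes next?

Reading positions in blocks of 4 reveals the pattern AABB — 2 tracks woven together.
Subsequence A: 11, -1, -13, -25. Subtracting 12 each time.
Subsequence B: -10, -5, 0, 5. Arithmetic with common difference +5.
Term 9 comes from subsequence A (its 5th entry): -37.

-37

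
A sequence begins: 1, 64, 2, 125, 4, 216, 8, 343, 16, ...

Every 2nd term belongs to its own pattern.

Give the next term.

512

The terms cycle through 2 interleaved subsequences.
Stream A: 1, 2, 4, 8, 16. Successive powers of 2.
Stream B: 64, 125, 216, 343. The cubes 4³, 5³, 6³, ….
The 10th slot belongs to stream B; its 5th term is 512.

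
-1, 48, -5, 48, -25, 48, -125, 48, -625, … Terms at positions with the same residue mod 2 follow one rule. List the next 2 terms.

48, -3125

Taking every 2nd term gives 2 separate tracks.
Stream A is -1, -5, -25, -125, -625, which is geometric, ×5 each step.
Stream B is 48, 48, 48, 48, which is the constant sequence 48.
Term 10 comes from stream B (its 5th entry): 48.
Position 11 falls in stream A as its term 6, giving -3125.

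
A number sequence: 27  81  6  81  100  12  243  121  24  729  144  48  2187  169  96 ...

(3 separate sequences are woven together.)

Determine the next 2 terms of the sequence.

Split by position mod 3 into 3 tracks.
Stream A: 27, 81, 243, 729, 2187 — powers 3^3, 3^4, 3^5, ….
Stream B: 81, 100, 121, 144, 169 — consecutive squares n² from n = 9.
Stream C: 6, 12, 24, 48, 96 — multiplying by 2 each time.
Position 16 → stream A, term 6 = 6561.
Term 17 comes from stream B (its 6th entry): 196.

6561, 196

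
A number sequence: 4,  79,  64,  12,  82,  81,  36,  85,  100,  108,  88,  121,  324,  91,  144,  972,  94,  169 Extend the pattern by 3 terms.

2916, 97, 196

Split by position mod 3: positions 1, 4, 7, … form one track, and each other residue class forms its own.
Stream A: 4, 12, 36, 108, 324, 972. Geometric with ratio 3.
Stream B: 79, 82, 85, 88, 91, 94. Linear: a_n = 76 + 3·n.
Stream C: 64, 81, 100, 121, 144, 169. Consecutive squares n² from n = 8.
The 19th slot belongs to stream A; its 7th term is 2916.
The 20th slot belongs to stream B; its 7th term is 97.
Position 21 → stream C, term 7 = 196.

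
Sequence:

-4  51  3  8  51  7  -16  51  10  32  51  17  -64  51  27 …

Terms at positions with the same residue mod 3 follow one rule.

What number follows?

Taking every 3rd term gives 3 separate tracks.
Stream A: -4, 8, -16, 32, -64 — multiplying by -2 each time.
Stream B: 51, 51, 51, 51, 51 — constant 51.
Stream C: 3, 7, 10, 17, 27 — a Fibonacci-like recurrence a_n = a_{n-1} + a_{n-2}.
The 16th slot belongs to stream A; its 6th term is 128.

128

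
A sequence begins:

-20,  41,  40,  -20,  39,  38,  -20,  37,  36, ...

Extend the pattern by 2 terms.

-20, 35

The slot pattern repeats as ABB (period 3), so there are 2 interleaved tracks.
Track A is -20, -20, -20, which is the constant sequence -20.
Track B is 41, 40, 39, 38, 37, 36, which is subtracting 1 each time.
Position 10 → track A, term 4 = -20.
Position 11 falls in track B as its term 7, giving 35.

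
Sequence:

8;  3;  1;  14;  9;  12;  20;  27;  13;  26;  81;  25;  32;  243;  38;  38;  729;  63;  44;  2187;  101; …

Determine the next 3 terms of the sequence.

50, 6561, 164

Split by position mod 3: positions 1, 4, 7, … form one track, and each other residue class forms its own.
Track A: 8, 14, 20, 26, 32, 38, 44 (linear: a_n = 2 + 6·n).
Track B: 3, 9, 27, 81, 243, 729, 2187 (multiplying by 3 each time).
Track C: 1, 12, 13, 25, 38, 63, 101 (a Fibonacci-like recurrence a_n = a_{n-1} + a_{n-2}).
Position 22 falls in track A as its term 8, giving 50.
Term 23 comes from track B (its 8th entry): 6561.
The 24th slot belongs to track C; its 8th term is 164.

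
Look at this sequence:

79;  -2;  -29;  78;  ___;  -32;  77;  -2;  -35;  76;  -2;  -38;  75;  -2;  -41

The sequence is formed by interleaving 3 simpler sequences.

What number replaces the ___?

Split by position mod 3 into 3 tracks.
Subsequence A: 79, 78, 77, 76, 75. Linear: a_n = 80 − n.
Subsequence B: -2, ?, -2, -2, -2. The constant sequence -2.
Subsequence C: -29, -32, -35, -38, -41. Arithmetic, step −3.
Subsequence B's pattern makes the blank -2.

-2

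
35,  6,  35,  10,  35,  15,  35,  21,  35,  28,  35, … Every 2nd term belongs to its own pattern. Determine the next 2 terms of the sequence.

The terms cycle through 2 interleaved subsequences.
Track A is 35, 35, 35, 35, 35, 35, which is always 35.
Track B is 6, 10, 15, 21, 28, which is triangular numbers n(n+1)/2 for n = 3, 4, ….
Position 12 falls in track B as its term 6, giving 36.
Position 13 falls in track A as its term 7, giving 35.

36, 35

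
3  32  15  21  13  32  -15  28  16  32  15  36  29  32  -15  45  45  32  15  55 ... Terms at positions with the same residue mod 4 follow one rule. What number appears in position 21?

The terms cycle through 4 interleaved subsequences.
Stream A = 3, 13, 16, 29, 45: each term equals the sum of the previous two.
Stream B = 32, 32, 32, 32, 32: the constant sequence 32.
Stream C = 15, -15, 15, -15, 15: alternating ±15.
Stream D = 21, 28, 36, 45, 55: triangular numbers n(n+1)/2 for n = 6, 7, ….
The 21st slot belongs to stream A; its 6th term is 74.

74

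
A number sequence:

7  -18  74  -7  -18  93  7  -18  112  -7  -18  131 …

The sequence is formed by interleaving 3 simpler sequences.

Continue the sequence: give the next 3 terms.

Split by position mod 3 into 3 tracks.
Track A = 7, -7, 7, -7: alternating ±7.
Track B = -18, -18, -18, -18: constant -18.
Track C = 74, 93, 112, 131: adding 19 each time.
Term 13 comes from track A (its 5th entry): 7.
Term 14 comes from track B (its 5th entry): -18.
Position 15 falls in track C as its term 5, giving 150.

7, -18, 150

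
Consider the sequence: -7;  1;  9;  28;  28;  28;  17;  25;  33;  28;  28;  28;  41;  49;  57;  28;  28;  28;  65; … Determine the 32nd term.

The slot pattern repeats as AAABBB (period 6), so there are 2 interleaved tracks.
Subsequence A: -7, 1, 9, 17, 25, 33, 41, 49, 57, 65. Arithmetic with common difference +8.
Subsequence B: 28, 28, 28, 28, 28, 28, 28, 28, 28. Always 28.
Term 32 comes from subsequence A (its 17th entry): 121.

121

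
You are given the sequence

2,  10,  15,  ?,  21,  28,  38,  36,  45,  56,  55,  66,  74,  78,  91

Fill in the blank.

20

The slot pattern repeats as ABB (period 3), so there are 2 interleaved tracks.
Stream A: 2, ?, 38, 56, 74 (linear: a_n = -16 + 18·n).
Stream B: 10, 15, 21, 28, 36, 45, 55, 66, 78, 91 (triangular numbers n(n+1)/2 for n = 4, 5, …).
Stream A's pattern makes the blank 20.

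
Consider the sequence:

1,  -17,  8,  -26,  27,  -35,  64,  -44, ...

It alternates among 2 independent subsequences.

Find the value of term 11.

216

Positions 1, 3, 5, … form one subsequence and positions 2, 4, 6, … form another.
Track A: 1, 8, 27, 64 (consecutive cubes n³ from n = 1).
Track B: -17, -26, -35, -44 (arithmetic with common difference −9).
The 11th slot belongs to track A; its 6th term is 216.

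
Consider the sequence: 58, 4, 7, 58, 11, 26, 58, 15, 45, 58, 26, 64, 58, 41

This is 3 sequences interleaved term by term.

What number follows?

83

Split by position mod 3: positions 1, 4, 7, … form one track, and each other residue class forms its own.
Stream A = 58, 58, 58, 58, 58: always 58.
Stream B = 4, 11, 15, 26, 41: Fibonacci-style (each term is the sum of the two before it).
Stream C = 7, 26, 45, 64: linear: a_n = -12 + 19·n.
Term 15 comes from stream C (its 5th entry): 83.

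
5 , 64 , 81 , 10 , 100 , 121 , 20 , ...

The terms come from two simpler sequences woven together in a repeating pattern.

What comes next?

144

The slot pattern repeats as ABB (period 3), so there are 2 interleaved tracks.
Subsequence A: 5, 10, 20 (a geometric progression (common ratio 2)).
Subsequence B: 64, 81, 100, 121 (consecutive squares n² from n = 8).
Position 8 → subsequence B, term 5 = 144.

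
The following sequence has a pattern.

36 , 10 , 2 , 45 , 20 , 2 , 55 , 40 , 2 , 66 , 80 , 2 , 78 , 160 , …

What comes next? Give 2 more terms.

Taking every 3rd term gives 3 separate tracks.
Track A = 36, 45, 55, 66, 78: the triangular numbers T_8, T_9, ….
Track B = 10, 20, 40, 80, 160: multiplying by 2 each time.
Track C = 2, 2, 2, 2: the constant sequence 2.
Position 15 falls in track C as its term 5, giving 2.
The 16th slot belongs to track A; its 6th term is 91.

2, 91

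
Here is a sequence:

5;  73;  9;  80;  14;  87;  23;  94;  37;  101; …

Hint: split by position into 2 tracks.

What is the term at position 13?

97

Positions 1, 3, 5, … form one subsequence and positions 2, 4, 6, … form another.
Subsequence A: 5, 9, 14, 23, 37. A Fibonacci-like recurrence a_n = a_{n-1} + a_{n-2}.
Subsequence B: 73, 80, 87, 94, 101. Linear: a_n = 66 + 7·n.
Position 13 → subsequence A, term 7 = 97.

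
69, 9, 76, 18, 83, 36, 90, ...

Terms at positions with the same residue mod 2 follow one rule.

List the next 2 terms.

Positions 1, 3, 5, … form one subsequence and positions 2, 4, 6, … form another.
Stream A is 69, 76, 83, 90, which is adding 7 each time.
Stream B is 9, 18, 36, which is geometric, ×2 each step.
Position 8 → stream B, term 4 = 72.
Position 9 → stream A, term 5 = 97.

72, 97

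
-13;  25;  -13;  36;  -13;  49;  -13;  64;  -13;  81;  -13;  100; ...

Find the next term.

-13

Taking every 2nd term gives 2 separate tracks.
Track A: -13, -13, -13, -13, -13, -13 (constant -13).
Track B: 25, 36, 49, 64, 81, 100 (the squares 5², 6², 7², …).
The 13th slot belongs to track A; its 7th term is -13.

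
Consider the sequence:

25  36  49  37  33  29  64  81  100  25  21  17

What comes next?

121

The slot pattern repeats as AAABBB (period 6), so there are 2 interleaved tracks.
Track A: 25, 36, 49, 64, 81, 100 — consecutive squares n² from n = 5.
Track B: 37, 33, 29, 25, 21, 17 — arithmetic with common difference −4.
Position 13 falls in track A as its term 7, giving 121.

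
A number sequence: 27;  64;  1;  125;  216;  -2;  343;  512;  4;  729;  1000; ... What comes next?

Reading positions in blocks of 3 reveals the pattern AAB — 2 tracks woven together.
Track A: 27, 64, 125, 216, 343, 512, 729, 1000 — consecutive cubes n³ from n = 3.
Track B: 1, -2, 4 — multiplying by -2 each time.
Position 12 → track B, term 4 = -8.

-8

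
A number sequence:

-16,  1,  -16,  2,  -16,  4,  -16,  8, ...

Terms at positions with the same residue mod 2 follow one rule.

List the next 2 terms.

-16, 16

Positions 1, 3, 5, … form one subsequence and positions 2, 4, 6, … form another.
Stream A = -16, -16, -16, -16: the constant sequence -16.
Stream B = 1, 2, 4, 8: successive powers of 2.
Term 9 comes from stream A (its 5th entry): -16.
The 10th slot belongs to stream B; its 5th term is 16.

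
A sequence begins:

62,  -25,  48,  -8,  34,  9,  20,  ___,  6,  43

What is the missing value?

Taking every 2nd term gives 2 separate tracks.
Track A is 62, 48, 34, 20, 6, which is subtracting 14 each time.
Track B is -25, -8, 9, ?, 43, which is linear: a_n = -42 + 17·n.
The gap is track B's term 4; the rule gives 26.

26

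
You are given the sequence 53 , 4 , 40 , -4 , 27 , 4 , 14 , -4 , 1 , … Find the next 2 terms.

Split by position mod 2 into 2 tracks.
Stream A: 53, 40, 27, 14, 1 — arithmetic, step −13.
Stream B: 4, -4, 4, -4 — oscillating between 4 and -4.
Position 10 → stream B, term 5 = 4.
Term 11 comes from stream A (its 6th entry): -12.

4, -12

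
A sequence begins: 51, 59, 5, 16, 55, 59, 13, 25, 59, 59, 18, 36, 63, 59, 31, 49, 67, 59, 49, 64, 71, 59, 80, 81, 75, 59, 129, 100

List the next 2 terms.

79, 59

Split by position mod 4 into 4 tracks.
Subsequence A: 51, 55, 59, 63, 67, 71, 75 — arithmetic with common difference +4.
Subsequence B: 59, 59, 59, 59, 59, 59, 59 — constant 59.
Subsequence C: 5, 13, 18, 31, 49, 80, 129 — each term equals the sum of the previous two.
Subsequence D: 16, 25, 36, 49, 64, 81, 100 — the squares 4², 5², 6², ….
Position 29 → subsequence A, term 8 = 79.
Position 30 falls in subsequence B as its term 8, giving 59.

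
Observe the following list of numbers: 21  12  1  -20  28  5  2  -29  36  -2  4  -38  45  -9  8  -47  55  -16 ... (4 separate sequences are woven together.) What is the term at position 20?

-56

Split by position mod 4: positions 1, 5, 9, … form one track, and each other residue class forms its own.
Stream A: 21, 28, 36, 45, 55. Triangular numbers starting at T_6.
Stream B: 12, 5, -2, -9, -16. Arithmetic with common difference −7.
Stream C: 1, 2, 4, 8. Powers 2^0, 2^1, 2^2, ….
Stream D: -20, -29, -38, -47. Subtracting 9 each time.
Term 20 comes from stream D (its 5th entry): -56.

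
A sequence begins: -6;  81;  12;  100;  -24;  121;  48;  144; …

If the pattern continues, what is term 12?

Taking every 2nd term gives 2 separate tracks.
Track A = -6, 12, -24, 48: a geometric progression (common ratio -2).
Track B = 81, 100, 121, 144: the squares 9², 10², 11², ….
Position 12 falls in track B as its term 6, giving 196.

196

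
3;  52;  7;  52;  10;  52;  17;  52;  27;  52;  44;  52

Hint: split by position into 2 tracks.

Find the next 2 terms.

71, 52

Taking every 2nd term gives 2 separate tracks.
Subsequence A: 3, 7, 10, 17, 27, 44 (a Fibonacci-like recurrence a_n = a_{n-1} + a_{n-2}).
Subsequence B: 52, 52, 52, 52, 52, 52 (the constant sequence 52).
Position 13 falls in subsequence A as its term 7, giving 71.
Position 14 → subsequence B, term 7 = 52.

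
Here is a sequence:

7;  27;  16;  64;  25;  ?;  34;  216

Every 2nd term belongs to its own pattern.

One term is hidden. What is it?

125

The terms cycle through 2 interleaved subsequences.
Stream A: 7, 16, 25, 34. Adding 9 each time.
Stream B: 27, 64, ?, 216. Consecutive cubes n³ from n = 3.
Stream B's pattern makes the blank 125.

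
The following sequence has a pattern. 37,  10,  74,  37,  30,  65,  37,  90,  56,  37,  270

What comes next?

Split by position mod 3 into 3 tracks.
Subsequence A: 37, 37, 37, 37. Constant 37.
Subsequence B: 10, 30, 90, 270. Multiplying by 3 each time.
Subsequence C: 74, 65, 56. Arithmetic, step −9.
Position 12 → subsequence C, term 4 = 47.

47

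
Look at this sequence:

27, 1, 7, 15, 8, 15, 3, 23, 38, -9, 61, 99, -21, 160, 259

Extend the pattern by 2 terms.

The slot pattern repeats as ABB (period 3), so there are 2 interleaved tracks.
Subsequence A is 27, 15, 3, -9, -21, which is arithmetic with common difference −12.
Subsequence B is 1, 7, 8, 15, 23, 38, 61, 99, 160, 259, which is each term equals the sum of the previous two.
Position 16 falls in subsequence A as its term 6, giving -33.
Position 17 → subsequence B, term 11 = 419.

-33, 419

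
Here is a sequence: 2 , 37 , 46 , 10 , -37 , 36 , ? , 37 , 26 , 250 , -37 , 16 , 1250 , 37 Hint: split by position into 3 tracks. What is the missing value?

50

Read the sequence 3 terms at a time; column i is its own pattern.
Stream A = 2, 10, ?, 250, 1250: geometric with ratio 5.
Stream B = 37, -37, 37, -37, 37: the oscillation 37·(−1)^(n+1).
Stream C = 46, 36, 26, 16: subtracting 10 each time.
So the missing entry in stream A is 50.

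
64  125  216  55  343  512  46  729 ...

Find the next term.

1000

Positions follow the repeating pattern ABB; grouping by letter gives 2 tracks.
Stream A: 64, 55, 46 (linear: a_n = 73 − 9·n).
Stream B: 125, 216, 343, 512, 729 (perfect cubes starting at 5³).
Position 9 → stream B, term 6 = 1000.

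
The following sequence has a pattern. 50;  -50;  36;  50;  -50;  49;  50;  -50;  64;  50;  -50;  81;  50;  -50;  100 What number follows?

Positions follow the repeating pattern AAB; grouping by letter gives 2 tracks.
Track A: 50, -50, 50, -50, 50, -50, 50, -50, 50, -50 — alternating ±50.
Track B: 36, 49, 64, 81, 100 — perfect squares starting at 6².
Position 16 → track A, term 11 = 50.

50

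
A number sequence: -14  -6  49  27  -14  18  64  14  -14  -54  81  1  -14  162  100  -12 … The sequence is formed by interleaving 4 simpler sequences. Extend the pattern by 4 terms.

-14, -486, 121, -25

Split by position mod 4: positions 1, 5, 9, … form one track, and each other residue class forms its own.
Track A: -14, -14, -14, -14 (the constant sequence -14).
Track B: -6, 18, -54, 162 (a geometric progression (common ratio -3)).
Track C: 49, 64, 81, 100 (the squares 7², 8², 9², …).
Track D: 27, 14, 1, -12 (arithmetic, step −13).
The 17th slot belongs to track A; its 5th term is -14.
Position 18 falls in track B as its term 5, giving -486.
The 19th slot belongs to track C; its 5th term is 121.
Term 20 comes from track D (its 5th entry): -25.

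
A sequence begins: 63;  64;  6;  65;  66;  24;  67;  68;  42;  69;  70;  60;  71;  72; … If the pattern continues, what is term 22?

77

Reading positions in blocks of 3 reveals the pattern AAB — 2 tracks woven together.
Track A: 63, 64, 65, 66, 67, 68, 69, 70, 71, 72 (arithmetic with common difference +1).
Track B: 6, 24, 42, 60 (arithmetic, step +18).
Position 22 → track A, term 15 = 77.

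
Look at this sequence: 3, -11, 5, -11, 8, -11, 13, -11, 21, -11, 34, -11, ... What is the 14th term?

-11

Odd-indexed and even-indexed terms follow separate rules.
Track A = 3, 5, 8, 13, 21, 34: Fibonacci-style (each term is the sum of the two before it).
Track B = -11, -11, -11, -11, -11, -11: constant -11.
Term 14 comes from track B (its 7th entry): -11.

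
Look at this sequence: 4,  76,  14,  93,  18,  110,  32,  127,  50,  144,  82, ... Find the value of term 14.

178

Positions 1, 3, 5, … form one subsequence and positions 2, 4, 6, … form another.
Subsequence A: 4, 14, 18, 32, 50, 82. A Fibonacci-like recurrence a_n = a_{n-1} + a_{n-2}.
Subsequence B: 76, 93, 110, 127, 144. Linear: a_n = 59 + 17·n.
Term 14 comes from subsequence B (its 7th entry): 178.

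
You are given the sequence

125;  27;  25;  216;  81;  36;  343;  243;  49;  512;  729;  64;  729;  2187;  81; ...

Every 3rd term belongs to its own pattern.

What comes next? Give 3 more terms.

The terms cycle through 3 interleaved subsequences.
Subsequence A: 125, 216, 343, 512, 729 (the cubes 5³, 6³, 7³, …).
Subsequence B: 27, 81, 243, 729, 2187 (successive powers of 3).
Subsequence C: 25, 36, 49, 64, 81 (consecutive squares n² from n = 5).
The 16th slot belongs to subsequence A; its 6th term is 1000.
Position 17 → subsequence B, term 6 = 6561.
Position 18 → subsequence C, term 6 = 100.

1000, 6561, 100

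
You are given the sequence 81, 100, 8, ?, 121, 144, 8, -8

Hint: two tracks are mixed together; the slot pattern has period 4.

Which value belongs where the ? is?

-8

Positions follow the repeating pattern AABB; grouping by letter gives 2 tracks.
Track A: 81, 100, 121, 144. Perfect squares starting at 9².
Track B: 8, ?, 8, -8. Oscillating between 8 and -8.
Filling track B at index 2 by its rule yields -8.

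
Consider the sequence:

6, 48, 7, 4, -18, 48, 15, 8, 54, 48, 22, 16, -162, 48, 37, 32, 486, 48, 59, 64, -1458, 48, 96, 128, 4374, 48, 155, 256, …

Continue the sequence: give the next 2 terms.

Taking every 4th term gives 4 separate tracks.
Track A: 6, -18, 54, -162, 486, -1458, 4374 — geometric with ratio -3.
Track B: 48, 48, 48, 48, 48, 48, 48 — constant 48.
Track C: 7, 15, 22, 37, 59, 96, 155 — a Fibonacci-like recurrence a_n = a_{n-1} + a_{n-2}.
Track D: 4, 8, 16, 32, 64, 128, 256 — successive powers of 2.
Position 29 falls in track A as its term 8, giving -13122.
Term 30 comes from track B (its 8th entry): 48.

-13122, 48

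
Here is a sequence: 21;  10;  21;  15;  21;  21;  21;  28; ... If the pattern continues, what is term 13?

21

Odd-indexed and even-indexed terms follow separate rules.
Subsequence A: 21, 21, 21, 21. The constant sequence 21.
Subsequence B: 10, 15, 21, 28. Triangular numbers n(n+1)/2 for n = 4, 5, ….
Position 13 → subsequence A, term 7 = 21.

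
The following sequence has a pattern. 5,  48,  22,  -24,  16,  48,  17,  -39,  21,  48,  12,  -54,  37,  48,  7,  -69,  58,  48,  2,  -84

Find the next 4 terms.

95, 48, -3, -99

Split by position mod 4: positions 1, 5, 9, … form one track, and each other residue class forms its own.
Subsequence A: 5, 16, 21, 37, 58 — Fibonacci-style (each term is the sum of the two before it).
Subsequence B: 48, 48, 48, 48, 48 — the constant sequence 48.
Subsequence C: 22, 17, 12, 7, 2 — subtracting 5 each time.
Subsequence D: -24, -39, -54, -69, -84 — arithmetic, step −15.
Position 21 → subsequence A, term 6 = 95.
Position 22 → subsequence B, term 6 = 48.
Position 23 falls in subsequence C as its term 6, giving -3.
Position 24 → subsequence D, term 6 = -99.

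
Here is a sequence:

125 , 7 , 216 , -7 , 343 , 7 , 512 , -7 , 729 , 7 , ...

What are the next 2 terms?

1000, -7

Positions 1, 3, 5, … form one subsequence and positions 2, 4, 6, … form another.
Stream A = 125, 216, 343, 512, 729: the cubes 5³, 6³, 7³, ….
Stream B = 7, -7, 7, -7, 7: the oscillation 7·(−1)^(n+1).
Term 11 comes from stream A (its 6th entry): 1000.
Term 12 comes from stream B (its 6th entry): -7.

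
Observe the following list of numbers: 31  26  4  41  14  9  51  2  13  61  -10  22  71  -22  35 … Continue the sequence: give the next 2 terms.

Split by position mod 3 into 3 tracks.
Track A = 31, 41, 51, 61, 71: adding 10 each time.
Track B = 26, 14, 2, -10, -22: arithmetic with common difference −12.
Track C = 4, 9, 13, 22, 35: a Fibonacci-like recurrence a_n = a_{n-1} + a_{n-2}.
Position 16 → track A, term 6 = 81.
Position 17 → track B, term 6 = -34.

81, -34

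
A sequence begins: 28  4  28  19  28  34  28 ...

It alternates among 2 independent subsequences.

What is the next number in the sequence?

Positions 1, 3, 5, … form one subsequence and positions 2, 4, 6, … form another.
Track A is 28, 28, 28, 28, which is always 28.
Track B is 4, 19, 34, which is linear: a_n = -11 + 15·n.
Position 8 falls in track B as its term 4, giving 49.

49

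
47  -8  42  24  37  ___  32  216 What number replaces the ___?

Taking every 2nd term gives 2 separate tracks.
Subsequence A: 47, 42, 37, 32. Subtracting 5 each time.
Subsequence B: -8, 24, ?, 216. Geometric with ratio -3.
The gap is subsequence B's term 3; the rule gives -72.

-72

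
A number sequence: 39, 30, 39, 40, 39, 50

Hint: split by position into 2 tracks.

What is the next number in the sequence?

Odd-indexed and even-indexed terms follow separate rules.
Stream A: 39, 39, 39. Always 39.
Stream B: 30, 40, 50. Arithmetic with common difference +10.
Position 7 → stream A, term 4 = 39.

39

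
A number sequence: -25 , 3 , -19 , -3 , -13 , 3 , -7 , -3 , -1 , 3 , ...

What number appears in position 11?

5

Odd-indexed and even-indexed terms follow separate rules.
Track A: -25, -19, -13, -7, -1 — arithmetic, step +6.
Track B: 3, -3, 3, -3, 3 — alternating ±3.
Position 11 → track A, term 6 = 5.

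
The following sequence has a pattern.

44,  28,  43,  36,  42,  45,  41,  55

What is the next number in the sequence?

The terms cycle through 2 interleaved subsequences.
Subsequence A: 44, 43, 42, 41. Linear: a_n = 45 − n.
Subsequence B: 28, 36, 45, 55. The triangular numbers T_7, T_8, ….
Position 9 → subsequence A, term 5 = 40.

40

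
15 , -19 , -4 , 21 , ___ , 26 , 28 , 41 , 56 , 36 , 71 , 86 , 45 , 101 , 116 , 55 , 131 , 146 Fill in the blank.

11

The slot pattern repeats as ABB (period 3), so there are 2 interleaved tracks.
Track A: 15, 21, 28, 36, 45, 55 — the triangular numbers T_5, T_6, ….
Track B: -19, -4, ?, 26, 41, 56, 71, 86, 101, 116, 131, 146 — adding 15 each time.
Track B's pattern makes the blank 11.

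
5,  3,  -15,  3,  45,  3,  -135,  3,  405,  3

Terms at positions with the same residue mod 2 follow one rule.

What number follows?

Positions 1, 3, 5, … form one subsequence and positions 2, 4, 6, … form another.
Track A: 5, -15, 45, -135, 405. A geometric progression (common ratio -3).
Track B: 3, 3, 3, 3, 3. Always 3.
Term 11 comes from track A (its 6th entry): -1215.

-1215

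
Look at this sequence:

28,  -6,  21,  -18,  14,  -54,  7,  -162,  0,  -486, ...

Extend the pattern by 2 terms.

Split by position mod 2 into 2 tracks.
Track A = 28, 21, 14, 7, 0: arithmetic with common difference −7.
Track B = -6, -18, -54, -162, -486: geometric, ×3 each step.
Term 11 comes from track A (its 6th entry): -7.
Position 12 falls in track B as its term 6, giving -1458.

-7, -1458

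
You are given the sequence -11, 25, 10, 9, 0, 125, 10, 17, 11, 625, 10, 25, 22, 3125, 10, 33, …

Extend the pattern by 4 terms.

33, 15625, 10, 41

Taking every 4th term gives 4 separate tracks.
Track A: -11, 0, 11, 22 — arithmetic with common difference +11.
Track B: 25, 125, 625, 3125 — powers 5^2, 5^3, 5^4, ….
Track C: 10, 10, 10, 10 — always 10.
Track D: 9, 17, 25, 33 — arithmetic, step +8.
Position 17 → track A, term 5 = 33.
The 18th slot belongs to track B; its 5th term is 15625.
Term 19 comes from track C (its 5th entry): 10.
Position 20 falls in track D as its term 5, giving 41.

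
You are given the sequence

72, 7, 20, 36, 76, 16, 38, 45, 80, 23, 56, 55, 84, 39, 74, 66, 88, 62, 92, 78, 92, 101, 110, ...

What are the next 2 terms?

91, 96

Split by position mod 4: positions 1, 5, 9, … form one track, and each other residue class forms its own.
Stream A: 72, 76, 80, 84, 88, 92 — linear: a_n = 68 + 4·n.
Stream B: 7, 16, 23, 39, 62, 101 — Fibonacci-style (each term is the sum of the two before it).
Stream C: 20, 38, 56, 74, 92, 110 — linear: a_n = 2 + 18·n.
Stream D: 36, 45, 55, 66, 78 — triangular numbers starting at T_8.
Term 24 comes from stream D (its 6th entry): 91.
Term 25 comes from stream A (its 7th entry): 96.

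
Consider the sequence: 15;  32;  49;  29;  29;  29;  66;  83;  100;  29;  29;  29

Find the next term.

The slot pattern repeats as AAABBB (period 6), so there are 2 interleaved tracks.
Stream A: 15, 32, 49, 66, 83, 100 — adding 17 each time.
Stream B: 29, 29, 29, 29, 29, 29 — constant 29.
Position 13 → stream A, term 7 = 117.

117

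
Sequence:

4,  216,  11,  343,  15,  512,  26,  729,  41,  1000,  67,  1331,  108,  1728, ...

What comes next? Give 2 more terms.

Taking every 2nd term gives 2 separate tracks.
Track A: 4, 11, 15, 26, 41, 67, 108 — each term equals the sum of the previous two.
Track B: 216, 343, 512, 729, 1000, 1331, 1728 — consecutive cubes n³ from n = 6.
Position 15 → track A, term 8 = 175.
Term 16 comes from track B (its 8th entry): 2197.

175, 2197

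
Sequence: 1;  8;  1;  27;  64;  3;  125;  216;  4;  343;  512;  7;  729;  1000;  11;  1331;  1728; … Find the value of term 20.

2744

Positions follow the repeating pattern AAB; grouping by letter gives 2 tracks.
Subsequence A = 1, 8, 27, 64, 125, 216, 343, 512, 729, 1000, 1331, 1728: the cubes 1³, 2³, 3³, ….
Subsequence B = 1, 3, 4, 7, 11: a Fibonacci-like recurrence a_n = a_{n-1} + a_{n-2}.
Term 20 comes from subsequence A (its 14th entry): 2744.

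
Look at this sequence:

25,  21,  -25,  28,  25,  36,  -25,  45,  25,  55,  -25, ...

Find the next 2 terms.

Odd-indexed and even-indexed terms follow separate rules.
Track A = 25, -25, 25, -25, 25, -25: oscillating between 25 and -25.
Track B = 21, 28, 36, 45, 55: the triangular numbers T_6, T_7, ….
Position 12 falls in track B as its term 6, giving 66.
Position 13 → track A, term 7 = 25.

66, 25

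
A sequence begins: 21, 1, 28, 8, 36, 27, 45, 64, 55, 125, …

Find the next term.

66

Taking every 2nd term gives 2 separate tracks.
Subsequence A: 21, 28, 36, 45, 55 — triangular numbers n(n+1)/2 for n = 6, 7, ….
Subsequence B: 1, 8, 27, 64, 125 — perfect cubes starting at 1³.
Position 11 falls in subsequence A as its term 6, giving 66.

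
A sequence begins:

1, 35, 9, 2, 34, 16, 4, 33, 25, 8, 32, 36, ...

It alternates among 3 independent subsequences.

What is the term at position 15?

49

Split by position mod 3: positions 1, 4, 7, … form one track, and each other residue class forms its own.
Subsequence A: 1, 2, 4, 8 — geometric, ×2 each step.
Subsequence B: 35, 34, 33, 32 — subtracting 1 each time.
Subsequence C: 9, 16, 25, 36 — consecutive squares n² from n = 3.
Position 15 falls in subsequence C as its term 5, giving 49.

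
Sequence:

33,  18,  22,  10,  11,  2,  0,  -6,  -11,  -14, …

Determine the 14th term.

-30

Taking every 2nd term gives 2 separate tracks.
Subsequence A: 33, 22, 11, 0, -11. Linear: a_n = 44 − 11·n.
Subsequence B: 18, 10, 2, -6, -14. Linear: a_n = 26 − 8·n.
Position 14 → subsequence B, term 7 = -30.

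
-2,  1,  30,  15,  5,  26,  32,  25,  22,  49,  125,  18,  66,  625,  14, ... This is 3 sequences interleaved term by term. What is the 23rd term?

78125

Split by position mod 3 into 3 tracks.
Subsequence A = -2, 15, 32, 49, 66: linear: a_n = -19 + 17·n.
Subsequence B = 1, 5, 25, 125, 625: successive powers of 5.
Subsequence C = 30, 26, 22, 18, 14: subtracting 4 each time.
The 23rd slot belongs to subsequence B; its 8th term is 78125.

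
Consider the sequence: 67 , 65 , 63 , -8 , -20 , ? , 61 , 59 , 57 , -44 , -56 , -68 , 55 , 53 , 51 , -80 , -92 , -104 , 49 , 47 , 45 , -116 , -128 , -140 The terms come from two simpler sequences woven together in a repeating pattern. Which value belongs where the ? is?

Positions follow the repeating pattern AAABBB; grouping by letter gives 2 tracks.
Subsequence A is 67, 65, 63, 61, 59, 57, 55, 53, 51, 49, 47, 45, which is arithmetic with common difference −2.
Subsequence B is -8, -20, ?, -44, -56, -68, -80, -92, -104, -116, -128, -140, which is subtracting 12 each time.
So the missing entry in subsequence B is -32.

-32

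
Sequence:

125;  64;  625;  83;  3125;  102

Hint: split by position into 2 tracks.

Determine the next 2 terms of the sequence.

15625, 121

Taking every 2nd term gives 2 separate tracks.
Subsequence A: 125, 625, 3125 — powers of 5.
Subsequence B: 64, 83, 102 — arithmetic with common difference +19.
Position 7 falls in subsequence A as its term 4, giving 15625.
Term 8 comes from subsequence B (its 4th entry): 121.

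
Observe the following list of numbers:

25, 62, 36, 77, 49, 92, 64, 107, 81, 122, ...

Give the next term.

Taking every 2nd term gives 2 separate tracks.
Track A is 25, 36, 49, 64, 81, which is the squares 5², 6², 7², ….
Track B is 62, 77, 92, 107, 122, which is linear: a_n = 47 + 15·n.
Term 11 comes from track A (its 6th entry): 100.

100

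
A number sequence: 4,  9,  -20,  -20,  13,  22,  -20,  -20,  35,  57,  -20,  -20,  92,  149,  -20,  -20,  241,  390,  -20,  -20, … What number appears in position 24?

-20

The slot pattern repeats as AABB (period 4), so there are 2 interleaved tracks.
Subsequence A: 4, 9, 13, 22, 35, 57, 92, 149, 241, 390. A Fibonacci-like recurrence a_n = a_{n-1} + a_{n-2}.
Subsequence B: -20, -20, -20, -20, -20, -20, -20, -20, -20, -20. Constant -20.
Term 24 comes from subsequence B (its 12th entry): -20.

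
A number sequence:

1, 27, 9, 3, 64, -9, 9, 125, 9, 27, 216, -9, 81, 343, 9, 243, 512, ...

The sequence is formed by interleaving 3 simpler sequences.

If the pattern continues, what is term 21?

Split by position mod 3: positions 1, 4, 7, … form one track, and each other residue class forms its own.
Subsequence A = 1, 3, 9, 27, 81, 243: powers 3^0, 3^1, 3^2, ….
Subsequence B = 27, 64, 125, 216, 343, 512: perfect cubes starting at 3³.
Subsequence C = 9, -9, 9, -9, 9: the oscillation 9·(−1)^(n+1).
Position 21 → subsequence C, term 7 = 9.

9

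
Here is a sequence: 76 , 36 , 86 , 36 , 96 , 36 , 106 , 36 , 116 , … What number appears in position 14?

36

The terms cycle through 2 interleaved subsequences.
Stream A is 76, 86, 96, 106, 116, which is linear: a_n = 66 + 10·n.
Stream B is 36, 36, 36, 36, which is always 36.
Term 14 comes from stream B (its 7th entry): 36.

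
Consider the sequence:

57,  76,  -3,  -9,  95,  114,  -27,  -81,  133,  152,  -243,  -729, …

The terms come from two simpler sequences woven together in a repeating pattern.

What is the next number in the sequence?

171

Positions follow the repeating pattern AABB; grouping by letter gives 2 tracks.
Subsequence A is 57, 76, 95, 114, 133, 152, which is arithmetic with common difference +19.
Subsequence B is -3, -9, -27, -81, -243, -729, which is multiplying by 3 each time.
The 13th slot belongs to subsequence A; its 7th term is 171.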